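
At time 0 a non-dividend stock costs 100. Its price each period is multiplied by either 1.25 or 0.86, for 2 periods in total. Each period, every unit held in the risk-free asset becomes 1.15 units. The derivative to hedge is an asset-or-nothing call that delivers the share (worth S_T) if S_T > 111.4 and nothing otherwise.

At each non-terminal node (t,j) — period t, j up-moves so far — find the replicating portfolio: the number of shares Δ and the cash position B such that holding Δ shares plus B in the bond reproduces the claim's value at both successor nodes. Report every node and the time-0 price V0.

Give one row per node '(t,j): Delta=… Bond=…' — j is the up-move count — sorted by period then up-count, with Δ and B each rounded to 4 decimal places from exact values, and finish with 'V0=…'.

(0,0): Delta=2.5905 Bond=-193.7276
(1,0): Delta=0.0000 Bond=0.0000
(1,1): Delta=3.2051 Bond=-299.6098
V0=65.3268

No-arbitrage ⇒ martingale measure with p* = (R−d)/(u−d) = 0.7436.
Payoff layer (t=2): V(2,0)=0.0000, V(2,1)=0.0000, V(2,2)=156.2500
  t=1,j=0: stock 86.0000 → up 107.5000 (V=0.0000), down 73.9600 (V=0.0000). Price 0.0000; hedge Δ=0.0000, bond B=0.0000.
  t=1,j=1: stock 125.0000 → up 156.2500 (V=156.2500), down 107.5000 (V=0.0000). Price 101.0312; hedge Δ=3.2051, bond B=-299.6098.
  t=0,j=0: stock 100.0000 → up 125.0000 (V=101.0312), down 86.0000 (V=0.0000). Price 65.3268; hedge Δ=2.5905, bond B=-193.7276.
Root portfolio cost Δ·100+B reproduces V0=65.3268.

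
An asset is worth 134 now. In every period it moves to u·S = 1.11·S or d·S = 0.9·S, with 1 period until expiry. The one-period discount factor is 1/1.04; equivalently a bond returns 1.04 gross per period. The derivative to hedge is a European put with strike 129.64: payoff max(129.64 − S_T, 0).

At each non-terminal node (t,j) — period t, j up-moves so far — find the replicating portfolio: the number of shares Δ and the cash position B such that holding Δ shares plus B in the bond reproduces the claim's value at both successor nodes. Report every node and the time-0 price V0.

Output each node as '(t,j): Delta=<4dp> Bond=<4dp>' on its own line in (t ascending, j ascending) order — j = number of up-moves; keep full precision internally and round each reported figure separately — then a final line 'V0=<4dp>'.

No-arbitrage ⇒ martingale measure with p* = (R−d)/(u−d) = 0.6667.
Terminal payoffs: V(1,0)=9.0400, V(1,1)=0.0000
  t=0,j=0: stock 134.0000 → up 148.7400 (V=0.0000), down 120.6000 (V=9.0400). Price 2.8974; hedge Δ=-0.3213, bond B=45.9451.
Each (Δ,B) replicates both successor values, so the strategy is self-financing and V0 is arbitrage-free.

(0,0): Delta=-0.3213 Bond=45.9451
V0=2.8974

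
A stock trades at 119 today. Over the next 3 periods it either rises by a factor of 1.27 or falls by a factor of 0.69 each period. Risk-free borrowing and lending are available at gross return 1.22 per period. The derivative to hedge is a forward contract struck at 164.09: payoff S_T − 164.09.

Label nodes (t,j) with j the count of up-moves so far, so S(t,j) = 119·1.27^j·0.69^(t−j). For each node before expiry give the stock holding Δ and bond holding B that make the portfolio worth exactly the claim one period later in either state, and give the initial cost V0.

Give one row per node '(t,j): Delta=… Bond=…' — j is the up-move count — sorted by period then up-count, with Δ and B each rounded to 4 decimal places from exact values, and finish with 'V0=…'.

(0,0): Delta=1.0000 Bond=-90.3655
(1,0): Delta=1.0000 Bond=-110.2459
(1,1): Delta=1.0000 Bond=-110.2459
(2,0): Delta=1.0000 Bond=-134.5000
(2,1): Delta=1.0000 Bond=-134.5000
(2,2): Delta=1.0000 Bond=-134.5000
V0=28.6345

The replicating-portfolio and risk-neutral prices coincide; use p* = (1.22−0.69)/(1.27−0.69) = 0.9138 for the latter.
Payoff layer (t=3): V(3,0)=-124.9974, V(3,1)=-92.1370, V(3,2)=-31.6548, V(3,3)=79.6676
Node (2,0) S=56.6559: V=(p*·-92.1370+(1−p*)·-124.9974)/1.22=-77.8441; Δ=(-92.1370−-124.9974)/(71.9530−39.0926)=1.0000; B=V−Δ·S=-134.5000
Node (2,1) S=104.2797: V=(p*·-31.6548+(1−p*)·-92.1370)/1.22=-30.2203; Δ=(-31.6548−-92.1370)/(132.4352−71.9530)=1.0000; B=V−Δ·S=-134.5000
Node (2,2) S=191.9351: V=(p*·79.6676+(1−p*)·-31.6548)/1.22=57.4351; Δ=(79.6676−-31.6548)/(243.7576−132.4352)=1.0000; B=V−Δ·S=-134.5000
Node (1,0) S=82.1100: V=(p*·-30.2203+(1−p*)·-77.8441)/1.22=-28.1359; Δ=(-30.2203−-77.8441)/(104.2797−56.6559)=1.0000; B=V−Δ·S=-110.2459
Node (1,1) S=151.1300: V=(p*·57.4351+(1−p*)·-30.2203)/1.22=40.8841; Δ=(57.4351−-30.2203)/(191.9351−104.2797)=1.0000; B=V−Δ·S=-110.2459
Node (0,0) S=119.0000: V=(p*·40.8841+(1−p*)·-28.1359)/1.22=28.6345; Δ=(40.8841−-28.1359)/(151.1300−82.1100)=1.0000; B=V−Δ·S=-90.3655
Root portfolio cost Δ·119+B reproduces V0=28.6345.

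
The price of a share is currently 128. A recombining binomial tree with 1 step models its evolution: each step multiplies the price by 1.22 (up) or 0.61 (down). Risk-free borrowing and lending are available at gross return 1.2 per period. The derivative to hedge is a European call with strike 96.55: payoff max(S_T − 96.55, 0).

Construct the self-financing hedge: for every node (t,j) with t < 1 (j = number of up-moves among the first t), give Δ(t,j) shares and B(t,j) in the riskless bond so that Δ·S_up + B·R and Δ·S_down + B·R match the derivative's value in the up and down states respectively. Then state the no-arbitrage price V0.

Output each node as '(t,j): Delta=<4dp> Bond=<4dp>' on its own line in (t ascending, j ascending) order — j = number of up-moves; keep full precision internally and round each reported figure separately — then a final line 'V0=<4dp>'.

(0,0): Delta=0.7634 Bond=-49.6750
V0=48.0463

Under the risk-neutral measure, an up-move has probability p* = (R−d)/(u−d) = 0.9672 and values discount at R = 1.2.
Payoff layer (t=1): V(1,0)=0.0000, V(1,1)=59.6100
(0,0): S=128.0000. Δ = (V_up−V_dn)/(S_up−S_dn) = (59.6100−0.0000)/(156.1600−78.0800) = 0.7634. V = [p*·59.6100 + (1−p*)·0.0000]/1.2 = 48.0463. B = V − Δ·S = -49.6750.
Each (Δ,B) replicates both successor values, so the strategy is self-financing and V0 is arbitrage-free.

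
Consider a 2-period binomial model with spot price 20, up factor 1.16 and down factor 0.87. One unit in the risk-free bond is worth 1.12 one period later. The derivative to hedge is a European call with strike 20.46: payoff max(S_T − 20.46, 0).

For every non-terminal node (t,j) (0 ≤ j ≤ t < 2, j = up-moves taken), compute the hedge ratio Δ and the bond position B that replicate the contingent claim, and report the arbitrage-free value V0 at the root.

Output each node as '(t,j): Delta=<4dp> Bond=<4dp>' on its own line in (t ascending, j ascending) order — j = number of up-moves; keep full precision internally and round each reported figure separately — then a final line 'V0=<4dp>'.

(0,0): Delta=0.8562 Bond=-13.3021
(1,0): Delta=0.0000 Bond=0.0000
(1,1): Delta=0.9590 Bond=-17.2821
V0=3.8225

Under the risk-neutral measure, an up-move has probability p* = (R−d)/(u−d) = 0.8621 and values discount at R = 1.12.
Payoff layer (t=2): V(2,0)=0.0000, V(2,1)=0.0000, V(2,2)=6.4520
Node (1,0) S=17.4000: V=(p*·0.0000+(1−p*)·0.0000)/1.12=0.0000; Δ=(0.0000−0.0000)/(20.1840−15.1380)=0.0000; B=V−Δ·S=0.0000
Node (1,1) S=23.2000: V=(p*·6.4520+(1−p*)·0.0000)/1.12=4.9661; Δ=(6.4520−0.0000)/(26.9120−20.1840)=0.9590; B=V−Δ·S=-17.2821
Node (0,0) S=20.0000: V=(p*·4.9661+(1−p*)·0.0000)/1.12=3.8225; Δ=(4.9661−0.0000)/(23.2000−17.4000)=0.8562; B=V−Δ·S=-13.3021
Self-financing check: at every node Δ·S+B equals the discounted successor values.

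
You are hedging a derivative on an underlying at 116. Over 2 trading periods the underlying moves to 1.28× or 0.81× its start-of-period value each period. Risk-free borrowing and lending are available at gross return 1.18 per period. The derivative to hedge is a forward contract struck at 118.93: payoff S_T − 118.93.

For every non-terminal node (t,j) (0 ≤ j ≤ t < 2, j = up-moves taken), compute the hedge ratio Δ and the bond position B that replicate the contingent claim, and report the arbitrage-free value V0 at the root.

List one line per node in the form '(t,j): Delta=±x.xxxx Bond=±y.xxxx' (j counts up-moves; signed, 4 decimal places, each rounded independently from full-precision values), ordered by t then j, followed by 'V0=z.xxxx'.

Since d<R<u, set p* = (R−d)/(u−d) = 0.7872; price each node as the discounted p*-expectation of its children.
At expiry t=2: V(2,0)=-42.8224, V(2,1)=1.3388, V(2,2)=71.1244
Node (1,0) S=93.9600: V=(p*·1.3388+(1−p*)·-42.8224)/1.18=-6.8281; Δ=(1.3388−-42.8224)/(120.2688−76.1076)=1.0000; B=V−Δ·S=-100.7881
Node (1,1) S=148.4800: V=(p*·71.1244+(1−p*)·1.3388)/1.18=47.6919; Δ=(71.1244−1.3388)/(190.0544−120.2688)=1.0000; B=V−Δ·S=-100.7881
Node (0,0) S=116.0000: V=(p*·47.6919+(1−p*)·-6.8281)/1.18=30.5863; Δ=(47.6919−-6.8281)/(148.4800−93.9600)=1.0000; B=V−Δ·S=-85.4137
Each (Δ,B) replicates both successor values, so the strategy is self-financing and V0 is arbitrage-free.

(0,0): Delta=1.0000 Bond=-85.4137
(1,0): Delta=1.0000 Bond=-100.7881
(1,1): Delta=1.0000 Bond=-100.7881
V0=30.5863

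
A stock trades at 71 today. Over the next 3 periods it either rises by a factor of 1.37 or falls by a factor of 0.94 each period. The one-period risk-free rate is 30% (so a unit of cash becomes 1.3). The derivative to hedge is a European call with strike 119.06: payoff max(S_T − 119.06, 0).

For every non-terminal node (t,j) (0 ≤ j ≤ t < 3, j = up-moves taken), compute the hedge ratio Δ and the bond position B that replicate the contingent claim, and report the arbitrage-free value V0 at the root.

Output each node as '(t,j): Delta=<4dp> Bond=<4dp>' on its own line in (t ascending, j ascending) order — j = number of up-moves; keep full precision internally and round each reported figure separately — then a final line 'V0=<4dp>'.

(0,0): Delta=0.8112 Bond=-39.6670
(1,0): Delta=0.1392 Bond=-6.7189
(1,1): Delta=0.9009 Bond=-60.2876
(2,0): Delta=0.0000 Bond=0.0000
(2,1): Delta=0.1578 Bond=-10.4330
(2,2): Delta=1.0000 Bond=-91.5846
V0=17.9291

The replicating-portfolio and risk-neutral prices coincide; use p* = (1.3−0.94)/(1.37−0.94) = 0.8372 for the latter.
Terminal values V(3,·): V(3,0)=0.0000, V(3,1)=0.0000, V(3,2)=6.2043, V(3,3)=63.5061
(2,0): S=62.7356. Δ = (V_up−V_dn)/(S_up−S_dn) = (0.0000−0.0000)/(85.9478−58.9715) = 0.0000. V = [p*·0.0000 + (1−p*)·0.0000]/1.3 = 0.0000. B = V − Δ·S = 0.0000.
(2,1): S=91.4338. Δ = (V_up−V_dn)/(S_up−S_dn) = (6.2043−0.0000)/(125.2643−85.9478) = 0.1578. V = [p*·6.2043 + (1−p*)·0.0000]/1.3 = 3.9956. B = V − Δ·S = -10.4330.
(2,2): S=133.2599. Δ = (V_up−V_dn)/(S_up−S_dn) = (63.5061−6.2043)/(182.5661−125.2643) = 1.0000. V = [p*·63.5061 + (1−p*)·6.2043]/1.3 = 41.6753. B = V − Δ·S = -91.5846.
(1,0): S=66.7400. Δ = (V_up−V_dn)/(S_up−S_dn) = (3.9956−0.0000)/(91.4338−62.7356) = 0.1392. V = [p*·3.9956 + (1−p*)·0.0000]/1.3 = 2.5732. B = V − Δ·S = -6.7189.
(1,1): S=97.2700. Δ = (V_up−V_dn)/(S_up−S_dn) = (41.6753−3.9956)/(133.2599−91.4338) = 0.9009. V = [p*·41.6753 + (1−p*)·3.9956]/1.3 = 27.3395. B = V − Δ·S = -60.2876.
(0,0): S=71.0000. Δ = (V_up−V_dn)/(S_up−S_dn) = (27.3395−2.5732)/(97.2700−66.7400) = 0.8112. V = [p*·27.3395 + (1−p*)·2.5732]/1.3 = 17.9291. B = V − Δ·S = -39.6670.
Self-financing check: at every node Δ·S+B equals the discounted successor values.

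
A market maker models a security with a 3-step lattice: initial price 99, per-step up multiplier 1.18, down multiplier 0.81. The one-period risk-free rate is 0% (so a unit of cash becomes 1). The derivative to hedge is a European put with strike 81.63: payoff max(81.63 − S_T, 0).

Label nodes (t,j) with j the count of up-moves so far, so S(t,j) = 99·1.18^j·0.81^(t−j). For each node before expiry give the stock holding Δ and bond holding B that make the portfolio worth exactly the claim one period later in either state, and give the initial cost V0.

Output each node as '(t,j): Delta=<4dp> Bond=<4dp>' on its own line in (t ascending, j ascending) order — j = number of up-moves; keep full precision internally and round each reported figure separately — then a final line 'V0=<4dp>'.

(0,0): Delta=-0.2233 Bond=27.2616
(1,0): Delta=-0.4803 Bond=47.8748
(1,1): Delta=-0.0561 Bond=7.7333
(2,0): Delta=-1.0000 Bond=81.6300
(2,1): Delta=-0.1424 Bond=15.8962
(2,2): Delta=0.0000 Bond=0.0000
V0=5.1583

Risk-neutral probability p* = (R−d)/(u−d) = (1−0.81)/(1.18−0.81) = 0.5135.
Terminal payoffs: V(3,0)=29.0173, V(3,1)=4.9844, V(3,2)=0.0000, V(3,3)=0.0000
(2,0): S=64.9539. Δ = (V_up−V_dn)/(S_up−S_dn) = (4.9844−29.0173)/(76.6456−52.6127) = -1.0000. V = [p*·4.9844 + (1−p*)·29.0173]/1 = 16.6761. B = V − Δ·S = 81.6300.
(2,1): S=94.6242. Δ = (V_up−V_dn)/(S_up−S_dn) = (0.0000−4.9844)/(111.6566−76.6456) = -0.1424. V = [p*·0.0000 + (1−p*)·4.9844]/1 = 2.4248. B = V − Δ·S = 15.8962.
(2,2): S=137.8476. Δ = (V_up−V_dn)/(S_up−S_dn) = (0.0000−0.0000)/(162.6602−111.6566) = 0.0000. V = [p*·0.0000 + (1−p*)·0.0000]/1 = 0.0000. B = V − Δ·S = 0.0000.
(1,0): S=80.1900. Δ = (V_up−V_dn)/(S_up−S_dn) = (2.4248−16.6761)/(94.6242−64.9539) = -0.4803. V = [p*·2.4248 + (1−p*)·16.6761]/1 = 9.3579. B = V − Δ·S = 47.8748.
(1,1): S=116.8200. Δ = (V_up−V_dn)/(S_up−S_dn) = (0.0000−2.4248)/(137.8476−94.6242) = -0.0561. V = [p*·0.0000 + (1−p*)·2.4248]/1 = 1.1797. B = V − Δ·S = 7.7333.
(0,0): S=99.0000. Δ = (V_up−V_dn)/(S_up−S_dn) = (1.1797−9.3579)/(116.8200−80.1900) = -0.2233. V = [p*·1.1797 + (1−p*)·9.3579]/1 = 5.1583. B = V − Δ·S = 27.2616.
Each (Δ,B) replicates both successor values, so the strategy is self-financing and V0 is arbitrage-free.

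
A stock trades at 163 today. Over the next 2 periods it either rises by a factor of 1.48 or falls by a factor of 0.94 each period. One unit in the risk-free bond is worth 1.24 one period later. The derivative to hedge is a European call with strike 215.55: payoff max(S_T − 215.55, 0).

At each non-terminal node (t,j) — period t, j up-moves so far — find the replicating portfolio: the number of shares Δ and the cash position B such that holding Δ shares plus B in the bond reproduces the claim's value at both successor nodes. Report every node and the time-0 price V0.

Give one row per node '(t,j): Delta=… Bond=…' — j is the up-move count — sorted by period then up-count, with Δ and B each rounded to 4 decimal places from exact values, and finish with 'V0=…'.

Risk-neutral probability p* = (R−d)/(u−d) = (1.24−0.94)/(1.48−0.94) = 0.5556.
At expiry t=2: V(2,0)=0.0000, V(2,1)=11.2156, V(2,2)=141.4852
(1,0): S=153.2200. Δ = (V_up−V_dn)/(S_up−S_dn) = (11.2156−0.0000)/(226.7656−144.0268) = 0.1356. V = [p*·11.2156 + (1−p*)·0.0000]/1.24 = 5.0249. B = V − Δ·S = -15.7447.
(1,1): S=241.2400. Δ = (V_up−V_dn)/(S_up−S_dn) = (141.4852−11.2156)/(357.0352−226.7656) = 1.0000. V = [p*·141.4852 + (1−p*)·11.2156]/1.24 = 67.4094. B = V − Δ·S = -173.8306.
(0,0): S=163.0000. Δ = (V_up−V_dn)/(S_up−S_dn) = (67.4094−5.0249)/(241.2400−153.2200) = 0.7088. V = [p*·67.4094 + (1−p*)·5.0249]/1.24 = 32.0024. B = V − Δ·S = -83.5244.
Root portfolio cost Δ·163+B reproduces V0=32.0024.

(0,0): Delta=0.7088 Bond=-83.5244
(1,0): Delta=0.1356 Bond=-15.7447
(1,1): Delta=1.0000 Bond=-173.8306
V0=32.0024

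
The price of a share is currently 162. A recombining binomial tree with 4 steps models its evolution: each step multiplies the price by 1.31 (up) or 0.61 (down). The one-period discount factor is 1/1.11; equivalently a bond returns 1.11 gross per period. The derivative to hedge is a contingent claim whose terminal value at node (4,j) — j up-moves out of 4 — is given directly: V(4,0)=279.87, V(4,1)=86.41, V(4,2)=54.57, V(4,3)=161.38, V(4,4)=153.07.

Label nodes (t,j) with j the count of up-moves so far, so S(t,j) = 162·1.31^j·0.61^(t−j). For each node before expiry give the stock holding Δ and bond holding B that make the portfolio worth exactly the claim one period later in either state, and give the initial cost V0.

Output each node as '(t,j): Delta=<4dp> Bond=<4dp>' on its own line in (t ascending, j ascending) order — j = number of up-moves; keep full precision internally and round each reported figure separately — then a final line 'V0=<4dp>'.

Under the risk-neutral measure, an up-move has probability p* = (R−d)/(u−d) = 0.7143 and values discount at R = 1.11.
Terminal values V(4,·): V(4,0)=279.8700, V(4,1)=86.4100, V(4,2)=54.5700, V(4,3)=161.3800, V(4,4)=153.0700
  t=3,j=0: stock 36.7709 → up 48.1699 (V=86.4100), down 22.4303 (V=279.8700). Price 127.6435; hedge Δ=-7.5160, bond B=404.0149.
  t=3,j=1: stock 78.9671 → up 103.4469 (V=54.5700), down 48.1699 (V=86.4100). Price 57.3578; hedge Δ=-0.5760, bond B=102.8435.
  t=3,j=2: stock 169.5850 → up 222.1564 (V=161.3800), down 103.4469 (V=54.5700). Price 117.8945; hedge Δ=0.8998, bond B=-34.6912.
  t=3,j=3: stock 364.1907 → up 477.0899 (V=153.0700), down 222.1564 (V=161.3800). Price 140.0399; hedge Δ=-0.0326, bond B=151.9113.
  t=2,j=0: stock 60.2802 → up 78.9671 (V=57.3578), down 36.7709 (V=127.6435). Price 69.7652; hedge Δ=-1.6657, bond B=170.1734.
  t=2,j=1: stock 129.4542 → up 169.5850 (V=117.8945), down 78.9671 (V=57.3578). Price 90.6291; hedge Δ=0.6680, bond B=4.1481.
  t=2,j=2: stock 278.0082 → up 364.1907 (V=140.0399), down 169.5850 (V=117.8945). Price 120.4618; hedge Δ=0.1138, bond B=88.8255.
  t=1,j=0: stock 98.8200 → up 129.4542 (V=90.6291), down 60.2802 (V=69.7652). Price 76.2775; hedge Δ=0.3016, bond B=46.4720.
  t=1,j=1: stock 212.2200 → up 278.0082 (V=120.4618), down 129.4542 (V=90.6291). Price 100.8452; hedge Δ=0.2008, bond B=58.2270.
  t=0,j=0: stock 162.0000 → up 212.2200 (V=100.8452), down 98.8200 (V=76.2775). Price 84.5278; hedge Δ=0.2166, bond B=49.4310.
Root portfolio cost Δ·162+B reproduces V0=84.5278.

(0,0): Delta=0.2166 Bond=49.4310
(1,0): Delta=0.3016 Bond=46.4720
(1,1): Delta=0.2008 Bond=58.2270
(2,0): Delta=-1.6657 Bond=170.1734
(2,1): Delta=0.6680 Bond=4.1481
(2,2): Delta=0.1138 Bond=88.8255
(3,0): Delta=-7.5160 Bond=404.0149
(3,1): Delta=-0.5760 Bond=102.8435
(3,2): Delta=0.8998 Bond=-34.6912
(3,3): Delta=-0.0326 Bond=151.9113
V0=84.5278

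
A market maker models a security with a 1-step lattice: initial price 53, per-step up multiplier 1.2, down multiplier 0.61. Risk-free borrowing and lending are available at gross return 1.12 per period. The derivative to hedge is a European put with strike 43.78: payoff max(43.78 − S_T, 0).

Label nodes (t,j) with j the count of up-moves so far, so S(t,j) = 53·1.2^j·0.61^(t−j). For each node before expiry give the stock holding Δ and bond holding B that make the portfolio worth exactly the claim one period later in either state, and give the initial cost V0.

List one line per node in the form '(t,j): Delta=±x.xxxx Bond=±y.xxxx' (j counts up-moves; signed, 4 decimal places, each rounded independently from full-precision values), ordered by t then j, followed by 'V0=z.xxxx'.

Risk-neutral probability p* = (R−d)/(u−d) = (1.12−0.61)/(1.2−0.61) = 0.8644.
Payoff layer (t=1): V(1,0)=11.4500, V(1,1)=0.0000
  t=0,j=0: stock 53.0000 → up 63.6000 (V=0.0000), down 32.3300 (V=11.4500). Price 1.3862; hedge Δ=-0.3662, bond B=20.7930.
Self-financing check: at every node Δ·S+B equals the discounted successor values.

(0,0): Delta=-0.3662 Bond=20.7930
V0=1.3862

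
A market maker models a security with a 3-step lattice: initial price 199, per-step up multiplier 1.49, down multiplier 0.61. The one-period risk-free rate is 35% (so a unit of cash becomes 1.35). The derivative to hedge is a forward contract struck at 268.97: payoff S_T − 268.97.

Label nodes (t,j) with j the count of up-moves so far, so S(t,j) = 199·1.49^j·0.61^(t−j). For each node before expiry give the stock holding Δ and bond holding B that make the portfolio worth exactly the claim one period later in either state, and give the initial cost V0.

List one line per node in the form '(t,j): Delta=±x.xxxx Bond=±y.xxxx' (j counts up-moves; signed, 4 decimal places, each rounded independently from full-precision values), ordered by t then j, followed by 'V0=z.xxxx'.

The replicating-portfolio and risk-neutral prices coincide; use p* = (1.35−0.61)/(1.49−0.61) = 0.8409 for the latter.
At expiry t=3: V(3,0)=-223.8008, V(3,1)=-158.6386, V(3,2)=0.5279, V(3,3)=389.3119
  t=2,j=0: stock 74.0479 → up 110.3314 (V=-158.6386), down 45.1692 (V=-223.8008). Price -125.1891; hedge Δ=1.0000, bond B=-199.2370.
  t=2,j=1: stock 180.8711 → up 269.4979 (V=0.5279), down 110.3314 (V=-158.6386). Price -18.3659; hedge Δ=1.0000, bond B=-199.2370.
  t=2,j=2: stock 441.7999 → up 658.2819 (V=389.3119), down 269.4979 (V=0.5279). Price 242.5629; hedge Δ=1.0000, bond B=-199.2370.
  t=1,j=0: stock 121.3900 → up 180.8711 (V=-18.3659), down 74.0479 (V=-125.1891). Price -26.1930; hedge Δ=1.0000, bond B=-147.5830.
  t=1,j=1: stock 296.5100 → up 441.7999 (V=242.5629), down 180.8711 (V=-18.3659). Price 148.9270; hedge Δ=1.0000, bond B=-147.5830.
  t=0,j=0: stock 199.0000 → up 296.5100 (V=148.9270), down 121.3900 (V=-26.1930). Price 89.6793; hedge Δ=1.0000, bond B=-109.3207.
Root portfolio cost Δ·199+B reproduces V0=89.6793.

(0,0): Delta=1.0000 Bond=-109.3207
(1,0): Delta=1.0000 Bond=-147.5830
(1,1): Delta=1.0000 Bond=-147.5830
(2,0): Delta=1.0000 Bond=-199.2370
(2,1): Delta=1.0000 Bond=-199.2370
(2,2): Delta=1.0000 Bond=-199.2370
V0=89.6793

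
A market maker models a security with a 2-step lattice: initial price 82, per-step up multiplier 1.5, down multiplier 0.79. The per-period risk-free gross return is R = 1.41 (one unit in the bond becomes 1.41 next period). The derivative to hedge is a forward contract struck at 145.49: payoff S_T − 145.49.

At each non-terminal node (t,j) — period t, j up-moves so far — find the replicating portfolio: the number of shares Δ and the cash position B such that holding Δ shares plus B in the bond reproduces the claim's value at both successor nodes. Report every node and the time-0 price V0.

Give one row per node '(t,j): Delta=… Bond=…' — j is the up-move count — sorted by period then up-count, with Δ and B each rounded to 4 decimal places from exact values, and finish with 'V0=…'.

Since d<R<u, set p* = (R−d)/(u−d) = 0.8732; price each node as the discounted p*-expectation of its children.
Terminal values V(2,·): V(2,0)=-94.3138, V(2,1)=-48.3200, V(2,2)=39.0100
(1,0): S=64.7800. Δ = (V_up−V_dn)/(S_up−S_dn) = (-48.3200−-94.3138)/(97.1700−51.1762) = 1.0000. V = [p*·-48.3200 + (1−p*)·-94.3138]/1.41 = -38.4044. B = V − Δ·S = -103.1844.
(1,1): S=123.0000. Δ = (V_up−V_dn)/(S_up−S_dn) = (39.0100−-48.3200)/(184.5000−97.1700) = 1.0000. V = [p*·39.0100 + (1−p*)·-48.3200]/1.41 = 19.8156. B = V − Δ·S = -103.1844.
(0,0): S=82.0000. Δ = (V_up−V_dn)/(S_up−S_dn) = (19.8156−-38.4044)/(123.0000−64.7800) = 1.0000. V = [p*·19.8156 + (1−p*)·-38.4044]/1.41 = 8.8196. B = V − Δ·S = -73.1804.
The time-0 hedge costs 8.8196, which is the no-arbitrage price.

(0,0): Delta=1.0000 Bond=-73.1804
(1,0): Delta=1.0000 Bond=-103.1844
(1,1): Delta=1.0000 Bond=-103.1844
V0=8.8196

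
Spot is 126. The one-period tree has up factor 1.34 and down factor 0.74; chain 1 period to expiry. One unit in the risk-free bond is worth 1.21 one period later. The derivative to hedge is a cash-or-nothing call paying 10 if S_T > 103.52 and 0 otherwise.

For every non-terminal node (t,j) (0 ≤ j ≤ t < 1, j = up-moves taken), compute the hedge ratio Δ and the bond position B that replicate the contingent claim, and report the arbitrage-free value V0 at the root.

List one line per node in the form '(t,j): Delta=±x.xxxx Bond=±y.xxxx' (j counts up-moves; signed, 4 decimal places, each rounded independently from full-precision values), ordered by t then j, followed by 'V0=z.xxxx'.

Since d<R<u, set p* = (R−d)/(u−d) = 0.7833; price each node as the discounted p*-expectation of its children.
At expiry t=1: V(1,0)=0.0000, V(1,1)=10.0000
Node (0,0) S=126.0000: V=(p*·10.0000+(1−p*)·0.0000)/1.21=6.4738; Δ=(10.0000−0.0000)/(168.8400−93.2400)=0.1323; B=V−Δ·S=-10.1928
Self-financing check: at every node Δ·S+B equals the discounted successor values.

(0,0): Delta=0.1323 Bond=-10.1928
V0=6.4738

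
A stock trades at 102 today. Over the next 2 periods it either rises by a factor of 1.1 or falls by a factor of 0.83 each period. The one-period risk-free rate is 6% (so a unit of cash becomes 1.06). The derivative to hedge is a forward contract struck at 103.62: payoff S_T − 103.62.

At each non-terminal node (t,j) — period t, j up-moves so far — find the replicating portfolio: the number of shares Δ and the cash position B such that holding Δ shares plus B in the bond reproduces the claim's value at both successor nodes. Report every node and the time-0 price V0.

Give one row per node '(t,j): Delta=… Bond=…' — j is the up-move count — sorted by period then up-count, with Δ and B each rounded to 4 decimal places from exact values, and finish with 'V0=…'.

(0,0): Delta=1.0000 Bond=-92.2214
(1,0): Delta=1.0000 Bond=-97.7547
(1,1): Delta=1.0000 Bond=-97.7547
V0=9.7786

Risk-neutral probability p* = (R−d)/(u−d) = (1.06−0.83)/(1.1−0.83) = 0.8519.
Terminal values V(2,·): V(2,0)=-33.3522, V(2,1)=-10.4940, V(2,2)=19.8000
(1,0): S=84.6600. Δ = (V_up−V_dn)/(S_up−S_dn) = (-10.4940−-33.3522)/(93.1260−70.2678) = 1.0000. V = [p*·-10.4940 + (1−p*)·-33.3522]/1.06 = -13.0947. B = V − Δ·S = -97.7547.
(1,1): S=112.2000. Δ = (V_up−V_dn)/(S_up−S_dn) = (19.8000−-10.4940)/(123.4200−93.1260) = 1.0000. V = [p*·19.8000 + (1−p*)·-10.4940]/1.06 = 14.4453. B = V − Δ·S = -97.7547.
(0,0): S=102.0000. Δ = (V_up−V_dn)/(S_up−S_dn) = (14.4453−-13.0947)/(112.2000−84.6600) = 1.0000. V = [p*·14.4453 + (1−p*)·-13.0947]/1.06 = 9.7786. B = V − Δ·S = -92.2214.
Root portfolio cost Δ·102+B reproduces V0=9.7786.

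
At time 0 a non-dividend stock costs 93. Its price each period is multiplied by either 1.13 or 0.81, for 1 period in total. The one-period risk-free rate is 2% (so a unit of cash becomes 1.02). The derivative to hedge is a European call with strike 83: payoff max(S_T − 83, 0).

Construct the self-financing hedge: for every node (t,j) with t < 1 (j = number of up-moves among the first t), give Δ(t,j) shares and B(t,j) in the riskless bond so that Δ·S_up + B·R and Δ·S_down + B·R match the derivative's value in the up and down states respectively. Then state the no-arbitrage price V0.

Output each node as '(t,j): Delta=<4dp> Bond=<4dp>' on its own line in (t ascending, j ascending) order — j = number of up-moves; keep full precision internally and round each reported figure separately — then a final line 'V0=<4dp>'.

(0,0): Delta=0.7423 Bond=-54.8189
V0=14.2123

The replicating-portfolio and risk-neutral prices coincide; use p* = (1.02−0.81)/(1.13−0.81) = 0.6563 for the latter.
At expiry t=1: V(1,0)=0.0000, V(1,1)=22.0900
  t=0,j=0: stock 93.0000 → up 105.0900 (V=22.0900), down 75.3300 (V=0.0000). Price 14.2123; hedge Δ=0.7423, bond B=-54.8189.
Check: Δ(0,0)·S0 + B(0,0) = 14.2123 = V0.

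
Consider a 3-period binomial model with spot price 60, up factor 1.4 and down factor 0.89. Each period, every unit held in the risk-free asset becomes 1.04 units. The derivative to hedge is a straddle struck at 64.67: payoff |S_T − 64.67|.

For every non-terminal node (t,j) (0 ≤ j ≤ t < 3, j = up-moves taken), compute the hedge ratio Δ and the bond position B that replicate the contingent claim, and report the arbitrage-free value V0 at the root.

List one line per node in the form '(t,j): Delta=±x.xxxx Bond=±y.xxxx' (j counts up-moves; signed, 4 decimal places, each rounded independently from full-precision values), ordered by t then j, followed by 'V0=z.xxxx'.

The replicating-portfolio and risk-neutral prices coincide; use p* = (1.04−0.89)/(1.4−0.89) = 0.2941 for the latter.
At expiry t=3: V(3,0)=22.3719, V(3,1)=1.8664, V(3,2)=39.9940, V(3,3)=99.9700
Node (2,0) S=47.5260: V=(p*·1.8664+(1−p*)·22.3719)/1.04=15.7123; Δ=(1.8664−22.3719)/(66.5364−42.2981)=-0.8460; B=V−Δ·S=55.9191
Node (2,1) S=74.7600: V=(p*·39.9940+(1−p*)·1.8664)/1.04=12.5773; Δ=(39.9940−1.8664)/(104.6640−66.5364)=1.0000; B=V−Δ·S=-62.1827
Node (2,2) S=117.6000: V=(p*·99.9700+(1−p*)·39.9940)/1.04=55.4173; Δ=(99.9700−39.9940)/(164.6400−104.6640)=1.0000; B=V−Δ·S=-62.1827
Node (1,0) S=53.4000: V=(p*·12.5773+(1−p*)·15.7123)/1.04=14.2214; Δ=(12.5773−15.7123)/(74.7600−47.5260)=-0.1151; B=V−Δ·S=20.3686
Node (1,1) S=84.0000: V=(p*·55.4173+(1−p*)·12.5773)/1.04=24.2089; Δ=(55.4173−12.5773)/(117.6000−74.7600)=1.0000; B=V−Δ·S=-59.7911
Node (0,0) S=60.0000: V=(p*·24.2089+(1−p*)·14.2214)/1.04=16.4990; Δ=(24.2089−14.2214)/(84.0000−53.4000)=0.3264; B=V−Δ·S=-3.0844
Check: Δ(0,0)·S0 + B(0,0) = 16.4990 = V0.

(0,0): Delta=0.3264 Bond=-3.0844
(1,0): Delta=-0.1151 Bond=20.3686
(1,1): Delta=1.0000 Bond=-59.7911
(2,0): Delta=-0.8460 Bond=55.9191
(2,1): Delta=1.0000 Bond=-62.1827
(2,2): Delta=1.0000 Bond=-62.1827
V0=16.4990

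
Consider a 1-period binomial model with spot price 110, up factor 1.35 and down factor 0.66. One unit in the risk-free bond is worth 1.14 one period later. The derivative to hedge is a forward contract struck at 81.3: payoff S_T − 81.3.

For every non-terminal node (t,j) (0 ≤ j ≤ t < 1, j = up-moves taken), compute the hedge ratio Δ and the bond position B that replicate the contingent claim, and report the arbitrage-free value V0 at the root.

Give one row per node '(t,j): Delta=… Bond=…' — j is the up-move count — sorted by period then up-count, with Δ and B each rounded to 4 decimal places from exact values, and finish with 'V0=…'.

(0,0): Delta=1.0000 Bond=-71.3158
V0=38.6842

The replicating-portfolio and risk-neutral prices coincide; use p* = (1.14−0.66)/(1.35−0.66) = 0.6957 for the latter.
Terminal values V(1,·): V(1,0)=-8.7000, V(1,1)=67.2000
(0,0): S=110.0000. Δ = (V_up−V_dn)/(S_up−S_dn) = (67.2000−-8.7000)/(148.5000−72.6000) = 1.0000. V = [p*·67.2000 + (1−p*)·-8.7000]/1.14 = 38.6842. B = V − Δ·S = -71.3158.
The time-0 hedge costs 38.6842, which is the no-arbitrage price.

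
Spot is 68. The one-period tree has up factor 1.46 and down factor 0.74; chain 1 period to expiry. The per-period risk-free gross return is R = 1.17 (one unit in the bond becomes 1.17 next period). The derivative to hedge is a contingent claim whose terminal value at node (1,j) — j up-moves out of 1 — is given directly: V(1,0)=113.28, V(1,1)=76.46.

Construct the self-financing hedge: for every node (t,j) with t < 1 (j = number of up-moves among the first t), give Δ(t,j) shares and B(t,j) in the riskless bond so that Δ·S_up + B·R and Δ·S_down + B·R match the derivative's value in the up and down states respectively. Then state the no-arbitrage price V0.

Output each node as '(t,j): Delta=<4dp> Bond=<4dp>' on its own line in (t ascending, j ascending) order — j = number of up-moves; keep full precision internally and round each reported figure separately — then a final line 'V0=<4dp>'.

Under the risk-neutral measure, an up-move has probability p* = (R−d)/(u−d) = 0.5972 and values discount at R = 1.17.
Terminal values V(1,·): V(1,0)=113.2800, V(1,1)=76.4600
Node (0,0) S=68.0000: V=(p*·76.4600+(1−p*)·113.2800)/1.17=78.0259; Δ=(76.4600−113.2800)/(99.2800−50.3200)=-0.7520; B=V−Δ·S=129.1648
The time-0 hedge costs 78.0259, which is the no-arbitrage price.

(0,0): Delta=-0.7520 Bond=129.1648
V0=78.0259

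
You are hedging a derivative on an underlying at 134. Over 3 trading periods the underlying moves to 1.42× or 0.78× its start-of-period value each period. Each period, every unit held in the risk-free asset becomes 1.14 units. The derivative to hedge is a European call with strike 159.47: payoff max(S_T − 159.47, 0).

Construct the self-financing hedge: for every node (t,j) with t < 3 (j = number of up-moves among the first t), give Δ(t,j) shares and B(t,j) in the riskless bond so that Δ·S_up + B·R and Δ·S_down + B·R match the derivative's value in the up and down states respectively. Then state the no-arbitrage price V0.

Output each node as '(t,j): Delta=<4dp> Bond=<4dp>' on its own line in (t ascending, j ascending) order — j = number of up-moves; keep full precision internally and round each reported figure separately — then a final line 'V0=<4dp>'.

(0,0): Delta=0.7174 Bond=-54.8214
(1,0): Delta=0.3783 Bond=-27.0527
(1,1): Delta=0.8623 Bond=-90.0637
(2,0): Delta=0.0000 Bond=0.0000
(2,1): Delta=0.5399 Bond=-54.8268
(2,2): Delta=1.0000 Bond=-139.8860
V0=41.3097

No-arbitrage ⇒ martingale measure with p* = (R−d)/(u−d) = 0.5625.
At expiry t=3: V(3,0)=0.0000, V(3,1)=0.0000, V(3,2)=51.2841, V(3,3)=224.2106
Node (2,0) S=81.5256: V=(p*·0.0000+(1−p*)·0.0000)/1.14=0.0000; Δ=(0.0000−0.0000)/(115.7664−63.5900)=0.0000; B=V−Δ·S=0.0000
Node (2,1) S=148.4184: V=(p*·51.2841+(1−p*)·0.0000)/1.14=25.3047; Δ=(51.2841−0.0000)/(210.7541−115.7664)=0.5399; B=V−Δ·S=-54.8268
Node (2,2) S=270.1976: V=(p*·224.2106+(1−p*)·51.2841)/1.14=130.3116; Δ=(224.2106−51.2841)/(383.6806−210.7541)=1.0000; B=V−Δ·S=-139.8860
Node (1,0) S=104.5200: V=(p*·25.3047+(1−p*)·0.0000)/1.14=12.4859; Δ=(25.3047−0.0000)/(148.4184−81.5256)=0.3783; B=V−Δ·S=-27.0527
Node (1,1) S=190.2800: V=(p*·130.3116+(1−p*)·25.3047)/1.14=74.0097; Δ=(130.3116−25.3047)/(270.1976−148.4184)=0.8623; B=V−Δ·S=-90.0637
Node (0,0) S=134.0000: V=(p*·74.0097+(1−p*)·12.4859)/1.14=41.3097; Δ=(74.0097−12.4859)/(190.2800−104.5200)=0.7174; B=V−Δ·S=-54.8214
Root portfolio cost Δ·134+B reproduces V0=41.3097.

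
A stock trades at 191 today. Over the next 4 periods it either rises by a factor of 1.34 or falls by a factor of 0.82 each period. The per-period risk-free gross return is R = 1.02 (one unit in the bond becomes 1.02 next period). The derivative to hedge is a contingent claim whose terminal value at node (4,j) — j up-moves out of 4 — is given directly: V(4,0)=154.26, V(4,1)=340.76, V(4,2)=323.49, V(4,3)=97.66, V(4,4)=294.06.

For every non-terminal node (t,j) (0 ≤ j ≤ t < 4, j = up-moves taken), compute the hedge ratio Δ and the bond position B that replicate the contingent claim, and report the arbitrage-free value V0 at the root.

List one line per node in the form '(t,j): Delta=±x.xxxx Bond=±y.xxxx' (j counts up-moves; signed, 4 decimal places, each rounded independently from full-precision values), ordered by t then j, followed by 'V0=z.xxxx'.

(0,0): Delta=-0.1384 Bond=278.7665
(1,0): Delta=0.3428 Bond=208.9844
(1,1): Delta=-0.6095 Bond=404.9137
(2,0): Delta=1.5873 Bond=53.3285
(2,1): Delta=-0.8758 Bond=468.9010
(2,2): Delta=-0.3487 Bond=323.5896
(3,0): Delta=3.4057 Bond=-137.0943
(3,1): Delta=-0.1930 Bond=360.7779
(3,2): Delta=-1.5443 Bond=666.2809
(3,3): Delta=0.8218 Bond=-207.8899
V0=252.3395

Risk-neutral probability p* = (R−d)/(u−d) = (1.02−0.82)/(1.34−0.82) = 0.3846.
Terminal values V(4,·): V(4,0)=154.2600, V(4,1)=340.7600, V(4,2)=323.4900, V(4,3)=97.6600, V(4,4)=294.0600
  t=3,j=0: stock 105.3113 → up 141.1171 (V=340.7600), down 86.3553 (V=154.2600). Price 221.5596; hedge Δ=3.4057, bond B=-137.0943.
  t=3,j=1: stock 172.0941 → up 230.6060 (V=323.4900), down 141.1171 (V=340.7600). Price 327.5664; hedge Δ=-0.1930, bond B=360.7779.
  t=3,j=2: stock 281.2269 → up 376.8440 (V=97.6600), down 230.6060 (V=323.4900). Price 231.9925; hedge Δ=-1.5443, bond B=666.2809.
  t=3,j=3: stock 459.5659 → up 615.8183 (V=294.0600), down 376.8440 (V=97.6600). Price 169.8024; hedge Δ=0.8218, bond B=-207.8899.
  t=2,j=0: stock 128.4284 → up 172.0941 (V=327.5664), down 105.3113 (V=221.5596). Price 257.1877; hedge Δ=1.5873, bond B=53.3285.
  t=2,j=1: stock 209.8708 → up 281.2269 (V=231.9925), down 172.0941 (V=327.5664). Price 285.1051; hedge Δ=-0.8758, bond B=468.9010.
  t=2,j=2: stock 342.9596 → up 459.5659 (V=169.8024), down 281.2269 (V=231.9925). Price 203.9933; hedge Δ=-0.3487, bond B=323.5896.
  t=1,j=0: stock 156.6200 → up 209.8708 (V=285.1051), down 128.4284 (V=257.1877). Price 262.6717; hedge Δ=0.3428, bond B=208.9844.
  t=1,j=1: stock 255.9400 → up 342.9596 (V=203.9933), down 209.8708 (V=285.1051). Price 248.9297; hedge Δ=-0.6095, bond B=404.9137.
  t=0,j=0: stock 191.0000 → up 255.9400 (V=248.9297), down 156.6200 (V=262.6717). Price 252.3395; hedge Δ=-0.1384, bond B=278.7665.
Self-financing check: at every node Δ·S+B equals the discounted successor values.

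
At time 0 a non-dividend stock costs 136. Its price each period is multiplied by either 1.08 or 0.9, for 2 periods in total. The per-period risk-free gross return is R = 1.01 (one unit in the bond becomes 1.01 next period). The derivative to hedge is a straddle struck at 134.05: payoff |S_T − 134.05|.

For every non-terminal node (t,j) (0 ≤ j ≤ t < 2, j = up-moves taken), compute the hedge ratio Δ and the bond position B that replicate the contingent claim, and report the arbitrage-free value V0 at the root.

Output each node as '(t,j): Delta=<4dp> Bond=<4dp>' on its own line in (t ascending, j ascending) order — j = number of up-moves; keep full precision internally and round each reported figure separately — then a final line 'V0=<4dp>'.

Since d<R<u, set p* = (R−d)/(u−d) = 0.6111; price each node as the discounted p*-expectation of its children.
At expiry t=2: V(2,0)=23.8900, V(2,1)=1.8580, V(2,2)=24.5804
(1,0): S=122.4000. Δ = (V_up−V_dn)/(S_up−S_dn) = (1.8580−23.8900)/(132.1920−110.1600) = -1.0000. V = [p*·1.8580 + (1−p*)·23.8900]/1.01 = 10.3228. B = V − Δ·S = 132.7228.
(1,1): S=146.8800. Δ = (V_up−V_dn)/(S_up−S_dn) = (24.5804−1.8580)/(158.6304−132.1920) = 0.8594. V = [p*·24.5804 + (1−p*)·1.8580]/1.01 = 15.5880. B = V − Δ·S = -110.6475.
(0,0): S=136.0000. Δ = (V_up−V_dn)/(S_up−S_dn) = (15.5880−10.3228)/(146.8800−122.4000) = 0.2151. V = [p*·15.5880 + (1−p*)·10.3228]/1.01 = 13.4064. B = V − Δ·S = -15.8451.
The time-0 hedge costs 13.4064, which is the no-arbitrage price.

(0,0): Delta=0.2151 Bond=-15.8451
(1,0): Delta=-1.0000 Bond=132.7228
(1,1): Delta=0.8594 Bond=-110.6475
V0=13.4064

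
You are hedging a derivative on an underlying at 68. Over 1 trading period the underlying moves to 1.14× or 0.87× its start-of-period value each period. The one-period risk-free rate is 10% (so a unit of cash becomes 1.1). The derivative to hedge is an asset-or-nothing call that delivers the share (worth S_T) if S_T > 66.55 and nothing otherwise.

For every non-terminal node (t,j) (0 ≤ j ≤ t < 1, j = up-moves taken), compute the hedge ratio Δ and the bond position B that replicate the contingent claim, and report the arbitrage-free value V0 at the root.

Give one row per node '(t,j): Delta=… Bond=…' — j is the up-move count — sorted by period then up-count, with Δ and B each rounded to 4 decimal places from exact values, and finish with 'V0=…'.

(0,0): Delta=4.2222 Bond=-227.0788
V0=60.0323

Under the risk-neutral measure, an up-move has probability p* = (R−d)/(u−d) = 0.8519 and values discount at R = 1.1.
Payoff layer (t=1): V(1,0)=0.0000, V(1,1)=77.5200
  t=0,j=0: stock 68.0000 → up 77.5200 (V=77.5200), down 59.1600 (V=0.0000). Price 60.0323; hedge Δ=4.2222, bond B=-227.0788.
Check: Δ(0,0)·S0 + B(0,0) = 60.0323 = V0.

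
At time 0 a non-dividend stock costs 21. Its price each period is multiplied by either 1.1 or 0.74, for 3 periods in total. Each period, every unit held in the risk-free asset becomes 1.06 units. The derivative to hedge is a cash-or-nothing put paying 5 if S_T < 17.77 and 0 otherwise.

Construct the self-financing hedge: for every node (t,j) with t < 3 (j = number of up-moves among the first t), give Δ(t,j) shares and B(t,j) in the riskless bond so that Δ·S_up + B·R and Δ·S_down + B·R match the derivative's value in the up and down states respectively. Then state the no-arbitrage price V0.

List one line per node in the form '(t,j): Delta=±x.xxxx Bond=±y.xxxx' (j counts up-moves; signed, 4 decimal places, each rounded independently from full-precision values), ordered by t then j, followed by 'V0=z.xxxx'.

(0,0): Delta=-0.1163 Bond=2.5857
(1,0): Delta=-0.7495 Bond=12.5808
(1,1): Delta=-0.0630 Bond=1.5108
(2,0): Delta=0.0000 Bond=4.7170
(2,1): Delta=-0.8125 Bond=14.4130
(2,2): Delta=0.0000 Bond=0.0000
V0=0.1440

The replicating-portfolio and risk-neutral prices coincide; use p* = (1.06−0.74)/(1.1−0.74) = 0.8889 for the latter.
Payoff layer (t=3): V(3,0)=5.0000, V(3,1)=5.0000, V(3,2)=0.0000, V(3,3)=0.0000
  t=2,j=0: stock 11.4996 → up 12.6496 (V=5.0000), down 8.5097 (V=5.0000). Price 4.7170; hedge Δ=0.0000, bond B=4.7170.
  t=2,j=1: stock 17.0940 → up 18.8034 (V=0.0000), down 12.6496 (V=5.0000). Price 0.5241; hedge Δ=-0.8125, bond B=14.4130.
  t=2,j=2: stock 25.4100 → up 27.9510 (V=0.0000), down 18.8034 (V=0.0000). Price 0.0000; hedge Δ=0.0000, bond B=0.0000.
  t=1,j=0: stock 15.5400 → up 17.0940 (V=0.5241), down 11.4996 (V=4.7170). Price 0.9339; hedge Δ=-0.7495, bond B=12.5808.
  t=1,j=1: stock 23.1000 → up 25.4100 (V=0.0000), down 17.0940 (V=0.5241). Price 0.0549; hedge Δ=-0.0630, bond B=1.5108.
  t=0,j=0: stock 21.0000 → up 23.1000 (V=0.0549), down 15.5400 (V=0.9339). Price 0.1440; hedge Δ=-0.1163, bond B=2.5857.
The time-0 hedge costs 0.1440, which is the no-arbitrage price.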